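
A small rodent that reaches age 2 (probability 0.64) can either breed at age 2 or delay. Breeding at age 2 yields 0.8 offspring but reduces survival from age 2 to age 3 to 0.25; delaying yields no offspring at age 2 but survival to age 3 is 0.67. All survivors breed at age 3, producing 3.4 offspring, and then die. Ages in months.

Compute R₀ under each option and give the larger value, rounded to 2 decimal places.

1.46

breed at age 2: R₀ = 0.64 × (0.8 + 0.25 × 3.4) = 0.64 × 1.6500 = 1.0560
delay to age 3: R₀ = 0.64 × (0.67 × 3.4) = 0.64 × 2.2780 = 1.4579
Higher: delay to age 3 (1.4579).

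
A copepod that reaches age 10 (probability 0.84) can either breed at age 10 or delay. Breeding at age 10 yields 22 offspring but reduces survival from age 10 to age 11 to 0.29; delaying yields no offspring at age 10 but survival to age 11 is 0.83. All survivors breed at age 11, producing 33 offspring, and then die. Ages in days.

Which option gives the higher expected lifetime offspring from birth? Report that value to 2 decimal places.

26.52

breed at age 10: R₀ = 0.84 × (22 + 0.29 × 33) = 0.84 × 31.5700 = 26.5188
delay to age 11: R₀ = 0.84 × (0.83 × 33) = 0.84 × 27.3900 = 23.0076
Higher: breed at age 10 (26.5188).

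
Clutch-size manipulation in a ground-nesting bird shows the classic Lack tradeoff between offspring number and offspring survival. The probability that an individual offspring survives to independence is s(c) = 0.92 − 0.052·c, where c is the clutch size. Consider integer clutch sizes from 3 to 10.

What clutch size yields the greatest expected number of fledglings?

9

Expected fledglings = c × s(c):
  c=3: 3 × 0.764 = 2.292
  c=4: 4 × 0.712 = 2.848
  c=5: 5 × 0.660 = 3.300
  c=6: 6 × 0.608 = 3.648
  c=7: 7 × 0.556 = 3.892
  c=8: 8 × 0.504 = 4.032
  c=9: 9 × 0.452 = 4.068
  c=10: 10 × 0.400 = 4.000
Maximum at c = 9 (4.068 fledglings).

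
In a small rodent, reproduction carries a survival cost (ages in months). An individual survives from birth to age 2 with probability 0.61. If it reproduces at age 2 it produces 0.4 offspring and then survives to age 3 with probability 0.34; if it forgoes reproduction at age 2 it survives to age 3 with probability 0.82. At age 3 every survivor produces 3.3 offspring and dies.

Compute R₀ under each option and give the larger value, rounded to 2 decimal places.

1.65

breed at age 2: R₀ = 0.61 × (0.4 + 0.34 × 3.3) = 0.61 × 1.5220 = 0.9284
delay to age 3: R₀ = 0.61 × (0.82 × 3.3) = 0.61 × 2.7060 = 1.6507
Higher: delay to age 3 (1.6507).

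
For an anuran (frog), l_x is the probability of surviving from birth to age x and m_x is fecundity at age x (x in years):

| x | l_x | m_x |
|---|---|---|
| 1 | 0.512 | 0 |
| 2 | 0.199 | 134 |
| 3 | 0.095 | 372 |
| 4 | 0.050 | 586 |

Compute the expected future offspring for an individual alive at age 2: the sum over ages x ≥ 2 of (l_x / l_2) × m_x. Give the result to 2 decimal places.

l_2 = 0.199. Conditional survival from age 2 to x is l_x / l_2.
  x=2: (0.199/0.199) × 134 = 134.0000
  x=3: (0.095/0.199) × 372 = 177.5879
  x=4: (0.050/0.199) × 586 = 147.2362
Sum = 134.0000 + 177.5879 + 147.2362 = 458.8241

458.82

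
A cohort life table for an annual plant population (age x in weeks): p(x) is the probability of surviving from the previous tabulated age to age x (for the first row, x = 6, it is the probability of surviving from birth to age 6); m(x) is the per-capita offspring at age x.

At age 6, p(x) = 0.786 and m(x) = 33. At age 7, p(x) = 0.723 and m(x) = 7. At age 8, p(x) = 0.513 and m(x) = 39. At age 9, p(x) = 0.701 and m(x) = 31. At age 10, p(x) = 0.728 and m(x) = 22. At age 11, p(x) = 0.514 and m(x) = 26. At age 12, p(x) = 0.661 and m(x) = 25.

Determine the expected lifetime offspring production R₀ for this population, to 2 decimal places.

54.15

Survivorship from birth: l_x = p_6·p_7·…·p_x.
  l_6 = 0.78600
  l_7 = 0.56828
  l_8 = 0.29153
  l_9 = 0.20436
  l_10 = 0.14877
  l_11 = 0.07647
  l_12 = 0.05055
R₀ = Σ l_x m(x):
  age 6: 0.78600 × 33 = 25.9380
  age 7: 0.56828 × 7 = 3.9780
  age 8: 0.29153 × 39 = 11.3697
  age 9: 0.20436 × 31 = 6.3352
  age 10: 0.14877 × 22 = 3.2729
  age 11: 0.07647 × 26 = 1.9882
  age 12: 0.05055 × 25 = 1.2637
R₀ = 25.9380 + 3.9780 + 11.3697 + 6.3352 + 3.2729 + 1.9882 + 1.2637 = 54.1457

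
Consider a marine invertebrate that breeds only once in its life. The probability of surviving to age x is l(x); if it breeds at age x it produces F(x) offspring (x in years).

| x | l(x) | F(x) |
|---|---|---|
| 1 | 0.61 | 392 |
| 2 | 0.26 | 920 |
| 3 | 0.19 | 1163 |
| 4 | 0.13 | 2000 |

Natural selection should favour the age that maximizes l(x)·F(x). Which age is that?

Expected offspring if breeding at age x = l(x) × F(x):
  age 1: 0.61 × 392 = 239.120
  age 2: 0.26 × 920 = 239.200
  age 3: 0.19 × 1163 = 220.970
  age 4: 0.13 × 2000 = 260.000
Maximum at age 4 (260.000).

4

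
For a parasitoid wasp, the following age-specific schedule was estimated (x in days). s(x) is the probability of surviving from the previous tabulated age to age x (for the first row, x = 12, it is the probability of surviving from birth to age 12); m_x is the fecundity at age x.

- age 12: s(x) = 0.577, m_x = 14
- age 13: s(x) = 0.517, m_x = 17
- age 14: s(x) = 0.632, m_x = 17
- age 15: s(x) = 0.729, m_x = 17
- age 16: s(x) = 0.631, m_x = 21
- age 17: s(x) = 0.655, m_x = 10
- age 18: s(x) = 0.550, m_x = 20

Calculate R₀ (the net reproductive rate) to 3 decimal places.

Survivorship from birth: l_x = s_12·s_13·…·s_x.
  l_12 = 0.57700
  l_13 = 0.29831
  l_14 = 0.18853
  l_15 = 0.13744
  l_16 = 0.08672
  l_17 = 0.05680
  l_18 = 0.03124
R₀ = Σ l_x m_x:
  age 12: 0.57700 × 14 = 8.0780
  age 13: 0.29831 × 17 = 5.0713
  age 14: 0.18853 × 17 = 3.2050
  age 15: 0.13744 × 17 = 2.3365
  age 16: 0.08672 × 21 = 1.8211
  age 17: 0.05680 × 10 = 0.5680
  age 18: 0.03124 × 20 = 0.6248
R₀ = 8.0780 + 5.0713 + 3.2050 + 2.3365 + 1.8211 + 0.5680 + 0.6248 = 21.7047

21.705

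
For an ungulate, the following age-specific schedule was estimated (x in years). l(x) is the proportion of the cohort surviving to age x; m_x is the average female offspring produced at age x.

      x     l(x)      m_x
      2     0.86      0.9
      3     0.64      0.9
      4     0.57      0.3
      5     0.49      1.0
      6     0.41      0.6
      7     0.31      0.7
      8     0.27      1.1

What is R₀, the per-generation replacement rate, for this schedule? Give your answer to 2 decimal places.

2.77

R₀ = Σ l(x) m_x:
  age 2: 0.86 × 0.9 = 0.7740
  age 3: 0.64 × 0.9 = 0.5760
  age 4: 0.57 × 0.3 = 0.1710
  age 5: 0.49 × 1.0 = 0.4900
  age 6: 0.41 × 0.6 = 0.2460
  age 7: 0.31 × 0.7 = 0.2170
  age 8: 0.27 × 1.1 = 0.2970
R₀ = 0.7740 + 0.5760 + 0.1710 + 0.4900 + 0.2460 + 0.2170 + 0.2970 = 2.7710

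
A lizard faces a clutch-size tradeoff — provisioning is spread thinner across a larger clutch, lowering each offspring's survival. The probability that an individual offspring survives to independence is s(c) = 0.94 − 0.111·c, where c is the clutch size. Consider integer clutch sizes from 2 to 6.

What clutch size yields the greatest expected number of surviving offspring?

4

Expected surviving offspring = c × s(c):
  c=2: 2 × 0.718 = 1.436
  c=3: 3 × 0.607 = 1.821
  c=4: 4 × 0.496 = 1.984
  c=5: 5 × 0.385 = 1.925
  c=6: 6 × 0.274 = 1.644
Maximum at c = 4 (1.984 surviving offspring).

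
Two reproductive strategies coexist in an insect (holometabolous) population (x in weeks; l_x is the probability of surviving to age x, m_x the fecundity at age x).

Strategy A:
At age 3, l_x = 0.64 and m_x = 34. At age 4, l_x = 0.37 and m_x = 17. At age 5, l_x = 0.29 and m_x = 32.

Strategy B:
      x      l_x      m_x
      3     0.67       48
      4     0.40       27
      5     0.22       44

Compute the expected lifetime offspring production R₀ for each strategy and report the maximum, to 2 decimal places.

52.64

Strategy A: R₀ = 0.64×34 + 0.37×17 + 0.29×32 = 37.3300
Strategy B: R₀ = 0.67×48 + 0.40×27 + 0.22×44 = 52.6400
Highest R₀: strategy B with 52.6400.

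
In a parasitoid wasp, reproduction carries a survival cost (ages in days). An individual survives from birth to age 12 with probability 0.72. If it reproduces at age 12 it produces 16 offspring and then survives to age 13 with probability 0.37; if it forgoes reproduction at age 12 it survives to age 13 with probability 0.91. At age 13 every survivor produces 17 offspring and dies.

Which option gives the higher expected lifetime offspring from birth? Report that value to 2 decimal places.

breed at age 12: R₀ = 0.72 × (16 + 0.37 × 17) = 0.72 × 22.2900 = 16.0488
delay to age 13: R₀ = 0.72 × (0.91 × 17) = 0.72 × 15.4700 = 11.1384
Higher: breed at age 12 (16.0488).

16.05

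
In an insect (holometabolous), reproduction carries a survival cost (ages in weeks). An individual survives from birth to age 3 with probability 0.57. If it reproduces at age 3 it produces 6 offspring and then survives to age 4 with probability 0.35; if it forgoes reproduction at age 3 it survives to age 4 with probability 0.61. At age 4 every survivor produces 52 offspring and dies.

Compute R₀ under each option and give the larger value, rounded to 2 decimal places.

breed at age 3: R₀ = 0.57 × (6 + 0.35 × 52) = 0.57 × 24.2000 = 13.7940
delay to age 4: R₀ = 0.57 × (0.61 × 52) = 0.57 × 31.7200 = 18.0804
Higher: delay to age 4 (18.0804).

18.08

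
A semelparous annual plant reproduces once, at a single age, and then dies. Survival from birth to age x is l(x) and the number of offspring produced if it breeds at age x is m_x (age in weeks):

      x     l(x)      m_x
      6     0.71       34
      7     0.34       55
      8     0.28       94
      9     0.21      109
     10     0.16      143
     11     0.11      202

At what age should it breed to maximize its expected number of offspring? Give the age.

Expected offspring if breeding at age x = l(x) × m_x:
  age 6: 0.71 × 34 = 24.140
  age 7: 0.34 × 55 = 18.700
  age 8: 0.28 × 94 = 26.320
  age 9: 0.21 × 109 = 22.890
  age 10: 0.16 × 143 = 22.880
  age 11: 0.11 × 202 = 22.220
Maximum at age 8 (26.320).

8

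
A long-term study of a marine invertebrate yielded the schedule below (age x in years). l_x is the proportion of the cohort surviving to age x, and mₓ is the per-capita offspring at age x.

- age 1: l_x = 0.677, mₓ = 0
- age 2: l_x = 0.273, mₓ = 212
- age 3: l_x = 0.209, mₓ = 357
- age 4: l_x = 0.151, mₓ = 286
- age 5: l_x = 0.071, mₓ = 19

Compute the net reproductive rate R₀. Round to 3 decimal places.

177.024

R₀ = Σ l_x mₓ:
  age 1: 0.677 × 0 = 0.0000
  age 2: 0.273 × 212 = 57.8760
  age 3: 0.209 × 357 = 74.6130
  age 4: 0.151 × 286 = 43.1860
  age 5: 0.071 × 19 = 1.3490
R₀ = 0.0000 + 57.8760 + 74.6130 + 43.1860 + 1.3490 = 177.0240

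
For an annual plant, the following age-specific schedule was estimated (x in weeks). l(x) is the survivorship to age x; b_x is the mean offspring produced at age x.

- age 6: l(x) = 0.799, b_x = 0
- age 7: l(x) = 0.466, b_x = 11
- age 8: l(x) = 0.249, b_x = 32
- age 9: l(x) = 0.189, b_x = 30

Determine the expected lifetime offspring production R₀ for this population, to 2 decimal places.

R₀ = Σ l(x) b_x:
  age 6: 0.799 × 0 = 0.0000
  age 7: 0.466 × 11 = 5.1260
  age 8: 0.249 × 32 = 7.9680
  age 9: 0.189 × 30 = 5.6700
R₀ = 0.0000 + 5.1260 + 7.9680 + 5.6700 = 18.7640

18.76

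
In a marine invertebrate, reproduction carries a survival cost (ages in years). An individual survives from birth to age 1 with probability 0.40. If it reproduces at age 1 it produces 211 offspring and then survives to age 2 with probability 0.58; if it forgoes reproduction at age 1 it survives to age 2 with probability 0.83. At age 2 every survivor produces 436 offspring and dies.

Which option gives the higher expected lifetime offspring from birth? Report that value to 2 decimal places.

breed at age 1: R₀ = 0.40 × (211 + 0.58 × 436) = 0.40 × 463.8800 = 185.5520
delay to age 2: R₀ = 0.40 × (0.83 × 436) = 0.40 × 361.8800 = 144.7520
Higher: breed at age 1 (185.5520).

185.55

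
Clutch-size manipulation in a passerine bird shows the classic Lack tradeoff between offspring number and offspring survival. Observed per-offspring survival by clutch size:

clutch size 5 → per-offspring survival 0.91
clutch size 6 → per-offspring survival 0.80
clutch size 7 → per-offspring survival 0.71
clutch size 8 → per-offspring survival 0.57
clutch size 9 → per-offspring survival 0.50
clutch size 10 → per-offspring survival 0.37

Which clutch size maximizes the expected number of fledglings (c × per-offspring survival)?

7

Expected fledglings = c × s(c):
  c=5: 5 × 0.91 = 4.550
  c=6: 6 × 0.80 = 4.800
  c=7: 7 × 0.71 = 4.970
  c=8: 8 × 0.57 = 4.560
  c=9: 9 × 0.50 = 4.500
  c=10: 10 × 0.37 = 3.700
Maximum at c = 7 (4.970 fledglings).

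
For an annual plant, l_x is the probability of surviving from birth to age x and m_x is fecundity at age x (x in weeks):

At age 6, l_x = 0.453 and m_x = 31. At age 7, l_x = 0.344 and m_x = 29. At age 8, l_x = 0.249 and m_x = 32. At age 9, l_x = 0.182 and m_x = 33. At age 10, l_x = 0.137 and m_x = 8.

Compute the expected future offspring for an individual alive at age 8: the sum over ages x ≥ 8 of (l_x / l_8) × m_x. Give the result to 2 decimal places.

l_8 = 0.249. Conditional survival from age 8 to x is l_x / l_8.
  x=8: (0.249/0.249) × 32 = 32.0000
  x=9: (0.182/0.249) × 33 = 24.1205
  x=10: (0.137/0.249) × 8 = 4.4016
Sum = 32.0000 + 24.1205 + 4.4016 = 60.5221

60.52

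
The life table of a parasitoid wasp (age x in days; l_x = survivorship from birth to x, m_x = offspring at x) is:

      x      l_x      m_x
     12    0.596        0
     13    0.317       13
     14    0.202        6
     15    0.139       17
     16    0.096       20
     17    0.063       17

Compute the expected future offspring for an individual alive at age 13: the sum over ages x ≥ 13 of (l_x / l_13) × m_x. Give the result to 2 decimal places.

33.71

l_13 = 0.317. Conditional survival from age 13 to x is l_x / l_13.
  x=13: (0.317/0.317) × 13 = 13.0000
  x=14: (0.202/0.317) × 6 = 3.8233
  x=15: (0.139/0.317) × 17 = 7.4543
  x=16: (0.096/0.317) × 20 = 6.0568
  x=17: (0.063/0.317) × 17 = 3.3785
Sum = 13.0000 + 3.8233 + 7.4543 + 6.0568 + 3.3785 = 33.7129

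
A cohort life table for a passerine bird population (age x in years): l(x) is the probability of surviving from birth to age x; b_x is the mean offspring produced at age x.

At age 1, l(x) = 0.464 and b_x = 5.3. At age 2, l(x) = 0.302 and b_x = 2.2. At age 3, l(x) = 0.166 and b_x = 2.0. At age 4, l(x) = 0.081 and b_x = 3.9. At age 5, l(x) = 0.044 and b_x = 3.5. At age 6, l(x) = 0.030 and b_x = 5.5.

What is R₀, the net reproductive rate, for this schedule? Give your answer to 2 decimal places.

4.09

R₀ = Σ l(x) b_x:
  age 1: 0.464 × 5.3 = 2.4592
  age 2: 0.302 × 2.2 = 0.6644
  age 3: 0.166 × 2.0 = 0.3320
  age 4: 0.081 × 3.9 = 0.3159
  age 5: 0.044 × 3.5 = 0.1540
  age 6: 0.030 × 5.5 = 0.1650
R₀ = 2.4592 + 0.6644 + 0.3320 + 0.3159 + 0.1540 + 0.1650 = 4.0905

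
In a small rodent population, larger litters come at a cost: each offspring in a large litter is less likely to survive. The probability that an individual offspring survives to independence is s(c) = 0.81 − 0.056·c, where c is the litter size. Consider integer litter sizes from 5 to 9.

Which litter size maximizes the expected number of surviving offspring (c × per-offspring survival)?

Expected surviving offspring = c × s(c):
  c=5: 5 × 0.530 = 2.650
  c=6: 6 × 0.474 = 2.844
  c=7: 7 × 0.418 = 2.926
  c=8: 8 × 0.362 = 2.896
  c=9: 9 × 0.306 = 2.754
Maximum at c = 7 (2.926 surviving offspring).

7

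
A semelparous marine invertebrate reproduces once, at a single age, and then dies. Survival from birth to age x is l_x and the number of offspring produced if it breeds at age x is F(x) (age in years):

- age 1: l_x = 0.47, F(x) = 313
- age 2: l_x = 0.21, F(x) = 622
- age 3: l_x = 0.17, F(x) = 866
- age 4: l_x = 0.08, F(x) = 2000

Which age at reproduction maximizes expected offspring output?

Expected offspring if breeding at age x = l_x × F(x):
  age 1: 0.47 × 313 = 147.110
  age 2: 0.21 × 622 = 130.620
  age 3: 0.17 × 866 = 147.220
  age 4: 0.08 × 2000 = 160.000
Maximum at age 4 (160.000).

4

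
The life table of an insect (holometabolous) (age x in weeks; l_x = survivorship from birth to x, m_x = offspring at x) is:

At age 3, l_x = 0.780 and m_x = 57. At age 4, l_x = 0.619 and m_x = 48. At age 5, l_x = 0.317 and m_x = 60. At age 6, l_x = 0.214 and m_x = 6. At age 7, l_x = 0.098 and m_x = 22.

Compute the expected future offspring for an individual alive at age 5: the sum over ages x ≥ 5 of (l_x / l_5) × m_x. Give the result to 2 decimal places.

70.85

l_5 = 0.317. Conditional survival from age 5 to x is l_x / l_5.
  x=5: (0.317/0.317) × 60 = 60.0000
  x=6: (0.214/0.317) × 6 = 4.0505
  x=7: (0.098/0.317) × 22 = 6.8013
Sum = 60.0000 + 4.0505 + 6.8013 = 70.8517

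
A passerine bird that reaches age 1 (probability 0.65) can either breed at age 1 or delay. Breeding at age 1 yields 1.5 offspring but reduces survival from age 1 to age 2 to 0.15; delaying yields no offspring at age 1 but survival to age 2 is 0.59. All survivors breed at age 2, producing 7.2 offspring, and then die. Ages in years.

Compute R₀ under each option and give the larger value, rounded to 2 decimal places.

breed at age 1: R₀ = 0.65 × (1.5 + 0.15 × 7.2) = 0.65 × 2.5800 = 1.6770
delay to age 2: R₀ = 0.65 × (0.59 × 7.2) = 0.65 × 4.2480 = 2.7612
Higher: delay to age 2 (2.7612).

2.76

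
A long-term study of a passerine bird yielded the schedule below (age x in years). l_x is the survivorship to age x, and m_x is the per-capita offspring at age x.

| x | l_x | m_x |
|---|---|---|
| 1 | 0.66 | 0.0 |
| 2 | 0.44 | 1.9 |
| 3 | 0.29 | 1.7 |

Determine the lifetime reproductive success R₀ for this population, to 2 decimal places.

1.33

R₀ = Σ l_x m_x:
  age 1: 0.66 × 0.0 = 0.0000
  age 2: 0.44 × 1.9 = 0.8360
  age 3: 0.29 × 1.7 = 0.4930
R₀ = 0.0000 + 0.8360 + 0.4930 = 1.3290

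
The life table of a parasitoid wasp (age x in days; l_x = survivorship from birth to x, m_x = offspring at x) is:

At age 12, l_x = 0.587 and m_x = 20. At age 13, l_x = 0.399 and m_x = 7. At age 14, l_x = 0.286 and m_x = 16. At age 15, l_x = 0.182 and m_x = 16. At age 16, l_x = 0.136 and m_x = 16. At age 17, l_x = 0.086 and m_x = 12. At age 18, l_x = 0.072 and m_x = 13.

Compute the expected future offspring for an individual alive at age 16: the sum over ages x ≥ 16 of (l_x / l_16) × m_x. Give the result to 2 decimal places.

l_16 = 0.136. Conditional survival from age 16 to x is l_x / l_16.
  x=16: (0.136/0.136) × 16 = 16.0000
  x=17: (0.086/0.136) × 12 = 7.5882
  x=18: (0.072/0.136) × 13 = 6.8824
Sum = 16.0000 + 7.5882 + 6.8824 = 30.4706

30.47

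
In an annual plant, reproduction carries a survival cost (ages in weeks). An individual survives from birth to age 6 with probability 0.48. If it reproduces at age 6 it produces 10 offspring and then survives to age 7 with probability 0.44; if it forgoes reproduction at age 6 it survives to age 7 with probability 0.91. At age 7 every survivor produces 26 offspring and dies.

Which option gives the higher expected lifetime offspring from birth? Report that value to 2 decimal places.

breed at age 6: R₀ = 0.48 × (10 + 0.44 × 26) = 0.48 × 21.4400 = 10.2912
delay to age 7: R₀ = 0.48 × (0.91 × 26) = 0.48 × 23.6600 = 11.3568
Higher: delay to age 7 (11.3568).

11.36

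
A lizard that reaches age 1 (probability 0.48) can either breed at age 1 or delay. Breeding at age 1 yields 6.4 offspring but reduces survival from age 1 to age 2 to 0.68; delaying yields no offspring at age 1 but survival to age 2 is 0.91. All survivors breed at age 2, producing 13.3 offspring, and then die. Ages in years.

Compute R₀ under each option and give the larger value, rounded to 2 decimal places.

7.41

breed at age 1: R₀ = 0.48 × (6.4 + 0.68 × 13.3) = 0.48 × 15.4440 = 7.4131
delay to age 2: R₀ = 0.48 × (0.91 × 13.3) = 0.48 × 12.1030 = 5.8094
Higher: breed at age 1 (7.4131).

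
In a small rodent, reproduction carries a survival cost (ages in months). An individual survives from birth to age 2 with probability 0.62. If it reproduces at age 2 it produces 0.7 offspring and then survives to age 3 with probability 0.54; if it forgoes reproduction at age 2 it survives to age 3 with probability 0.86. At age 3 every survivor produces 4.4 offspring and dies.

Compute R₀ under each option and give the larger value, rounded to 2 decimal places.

breed at age 2: R₀ = 0.62 × (0.7 + 0.54 × 4.4) = 0.62 × 3.0760 = 1.9071
delay to age 3: R₀ = 0.62 × (0.86 × 4.4) = 0.62 × 3.7840 = 2.3461
Higher: delay to age 3 (2.3461).

2.35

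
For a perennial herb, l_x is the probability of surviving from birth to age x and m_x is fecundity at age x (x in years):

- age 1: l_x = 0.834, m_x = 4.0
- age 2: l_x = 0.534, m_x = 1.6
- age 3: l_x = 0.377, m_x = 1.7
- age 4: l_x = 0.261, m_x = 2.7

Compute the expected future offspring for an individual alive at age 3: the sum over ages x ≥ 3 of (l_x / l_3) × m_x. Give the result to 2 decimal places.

l_3 = 0.377. Conditional survival from age 3 to x is l_x / l_3.
  x=3: (0.377/0.377) × 1.7 = 1.7000
  x=4: (0.261/0.377) × 2.7 = 1.8692
Sum = 1.7000 + 1.8692 = 3.5692

3.57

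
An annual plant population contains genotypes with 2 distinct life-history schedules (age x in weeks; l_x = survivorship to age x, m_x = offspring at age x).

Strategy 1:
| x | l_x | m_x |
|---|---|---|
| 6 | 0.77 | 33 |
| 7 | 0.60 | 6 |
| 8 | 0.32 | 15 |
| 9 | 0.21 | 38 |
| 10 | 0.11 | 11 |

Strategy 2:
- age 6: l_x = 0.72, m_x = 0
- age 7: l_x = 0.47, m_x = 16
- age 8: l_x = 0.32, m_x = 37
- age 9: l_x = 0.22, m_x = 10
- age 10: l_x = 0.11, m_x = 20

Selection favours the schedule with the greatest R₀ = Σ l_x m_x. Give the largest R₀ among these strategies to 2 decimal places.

43.00

Strategy 1: R₀ = 0.77×33 + 0.60×6 + 0.32×15 + 0.21×38 + 0.11×11 = 43.0000
Strategy 2: R₀ = 0.72×0 + 0.47×16 + 0.32×37 + 0.22×10 + 0.11×20 = 23.7600
Highest R₀: strategy 1 with 43.0000.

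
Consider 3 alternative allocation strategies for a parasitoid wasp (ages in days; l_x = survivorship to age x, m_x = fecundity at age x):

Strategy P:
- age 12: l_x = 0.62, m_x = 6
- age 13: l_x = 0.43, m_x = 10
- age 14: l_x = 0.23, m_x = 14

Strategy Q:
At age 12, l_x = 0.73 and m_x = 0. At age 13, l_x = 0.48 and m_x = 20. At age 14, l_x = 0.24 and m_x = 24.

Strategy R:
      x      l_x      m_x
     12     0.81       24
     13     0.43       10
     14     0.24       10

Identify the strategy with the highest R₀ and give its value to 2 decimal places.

Strategy P: R₀ = 0.62×6 + 0.43×10 + 0.23×14 = 11.2400
Strategy Q: R₀ = 0.73×0 + 0.48×20 + 0.24×24 = 15.3600
Strategy R: R₀ = 0.81×24 + 0.43×10 + 0.24×10 = 26.1400
Highest R₀: strategy R with 26.1400.

26.14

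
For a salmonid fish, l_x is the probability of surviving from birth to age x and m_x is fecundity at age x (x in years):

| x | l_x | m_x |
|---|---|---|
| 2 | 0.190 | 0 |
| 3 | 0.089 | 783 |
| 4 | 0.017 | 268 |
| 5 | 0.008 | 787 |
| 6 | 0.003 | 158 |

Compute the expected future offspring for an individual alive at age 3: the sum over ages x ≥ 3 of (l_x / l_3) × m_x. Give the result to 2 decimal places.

910.26

l_3 = 0.089. Conditional survival from age 3 to x is l_x / l_3.
  x=3: (0.089/0.089) × 783 = 783.0000
  x=4: (0.017/0.089) × 268 = 51.1910
  x=5: (0.008/0.089) × 787 = 70.7416
  x=6: (0.003/0.089) × 158 = 5.3258
Sum = 783.0000 + 51.1910 + 70.7416 + 5.3258 = 910.2584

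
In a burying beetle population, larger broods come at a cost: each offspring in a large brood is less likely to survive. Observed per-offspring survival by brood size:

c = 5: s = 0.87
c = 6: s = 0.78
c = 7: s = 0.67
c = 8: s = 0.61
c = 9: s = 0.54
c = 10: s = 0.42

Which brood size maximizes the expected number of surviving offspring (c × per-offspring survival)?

8

Expected surviving offspring = c × s(c):
  c=5: 5 × 0.87 = 4.350
  c=6: 6 × 0.78 = 4.680
  c=7: 7 × 0.67 = 4.690
  c=8: 8 × 0.61 = 4.880
  c=9: 9 × 0.54 = 4.860
  c=10: 10 × 0.42 = 4.200
Maximum at c = 8 (4.880 surviving offspring).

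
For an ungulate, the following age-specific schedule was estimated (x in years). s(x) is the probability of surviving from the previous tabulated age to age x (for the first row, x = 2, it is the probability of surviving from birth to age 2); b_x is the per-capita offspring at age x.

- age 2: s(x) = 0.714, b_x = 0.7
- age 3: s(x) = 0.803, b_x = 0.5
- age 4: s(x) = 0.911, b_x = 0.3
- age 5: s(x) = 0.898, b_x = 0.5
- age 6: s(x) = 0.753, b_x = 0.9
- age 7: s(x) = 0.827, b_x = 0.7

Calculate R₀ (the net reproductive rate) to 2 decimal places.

1.70

Survivorship from birth: l_x = s_2·s_3·…·s_x.
  l_2 = 0.71400
  l_3 = 0.57334
  l_4 = 0.52231
  l_5 = 0.46904
  l_6 = 0.35319
  l_7 = 0.29208
R₀ = Σ l_x b_x:
  age 2: 0.71400 × 0.7 = 0.4998
  age 3: 0.57334 × 0.5 = 0.2867
  age 4: 0.52231 × 0.3 = 0.1567
  age 5: 0.46904 × 0.5 = 0.2345
  age 6: 0.35319 × 0.9 = 0.3179
  age 7: 0.29208 × 0.7 = 0.2045
R₀ = 0.4998 + 0.2867 + 0.1567 + 0.2345 + 0.3179 + 0.2045 = 1.7000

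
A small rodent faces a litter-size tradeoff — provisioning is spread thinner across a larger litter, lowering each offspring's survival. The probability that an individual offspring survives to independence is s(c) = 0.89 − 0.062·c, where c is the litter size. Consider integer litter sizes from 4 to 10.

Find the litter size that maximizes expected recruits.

Expected recruits = c × s(c):
  c=4: 4 × 0.642 = 2.568
  c=5: 5 × 0.580 = 2.900
  c=6: 6 × 0.518 = 3.108
  c=7: 7 × 0.456 = 3.192
  c=8: 8 × 0.394 = 3.152
  c=9: 9 × 0.332 = 2.988
  c=10: 10 × 0.270 = 2.700
Maximum at c = 7 (3.192 recruits).

7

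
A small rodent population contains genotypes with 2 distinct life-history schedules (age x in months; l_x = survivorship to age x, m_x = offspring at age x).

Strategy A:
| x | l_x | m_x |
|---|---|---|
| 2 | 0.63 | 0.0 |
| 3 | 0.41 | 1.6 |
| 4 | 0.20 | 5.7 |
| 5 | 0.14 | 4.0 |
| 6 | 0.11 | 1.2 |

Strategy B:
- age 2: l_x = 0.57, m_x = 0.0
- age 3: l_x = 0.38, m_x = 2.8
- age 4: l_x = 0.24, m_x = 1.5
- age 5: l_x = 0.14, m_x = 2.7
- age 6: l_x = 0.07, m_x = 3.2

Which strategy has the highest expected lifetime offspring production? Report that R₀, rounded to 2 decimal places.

2.49

Strategy A: R₀ = 0.63×0.0 + 0.41×1.6 + 0.20×5.7 + 0.14×4.0 + 0.11×1.2 = 2.4880
Strategy B: R₀ = 0.57×0.0 + 0.38×2.8 + 0.24×1.5 + 0.14×2.7 + 0.07×3.2 = 2.0260
Highest R₀: strategy A with 2.4880.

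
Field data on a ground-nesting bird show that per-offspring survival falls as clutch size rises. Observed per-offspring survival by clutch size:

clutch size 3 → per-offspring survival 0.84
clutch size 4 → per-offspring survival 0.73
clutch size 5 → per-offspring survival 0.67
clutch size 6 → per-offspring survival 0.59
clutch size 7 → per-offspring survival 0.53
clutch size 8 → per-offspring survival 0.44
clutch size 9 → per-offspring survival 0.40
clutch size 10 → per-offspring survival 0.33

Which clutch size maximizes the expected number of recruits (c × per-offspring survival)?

Expected recruits = c × s(c):
  c=3: 3 × 0.84 = 2.520
  c=4: 4 × 0.73 = 2.920
  c=5: 5 × 0.67 = 3.350
  c=6: 6 × 0.59 = 3.540
  c=7: 7 × 0.53 = 3.710
  c=8: 8 × 0.44 = 3.520
  c=9: 9 × 0.40 = 3.600
  c=10: 10 × 0.33 = 3.300
Maximum at c = 7 (3.710 recruits).

7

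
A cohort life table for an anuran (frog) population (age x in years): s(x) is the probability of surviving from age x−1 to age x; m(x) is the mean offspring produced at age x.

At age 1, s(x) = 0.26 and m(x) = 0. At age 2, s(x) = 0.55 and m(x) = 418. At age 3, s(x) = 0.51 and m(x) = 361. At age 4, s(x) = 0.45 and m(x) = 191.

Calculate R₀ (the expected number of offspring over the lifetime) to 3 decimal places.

Survivorship from birth: l_x = s_1·s_2·…·s_x.
  l_1 = 0.26000
  l_2 = 0.14300
  l_3 = 0.07293
  l_4 = 0.03282
R₀ = Σ l_x m(x):
  age 1: 0.26000 × 0 = 0.0000
  age 2: 0.14300 × 418 = 59.7740
  age 3: 0.07293 × 361 = 26.3277
  age 4: 0.03282 × 191 = 6.2686
R₀ = 0.0000 + 59.7740 + 26.3277 + 6.2686 = 92.3703

92.370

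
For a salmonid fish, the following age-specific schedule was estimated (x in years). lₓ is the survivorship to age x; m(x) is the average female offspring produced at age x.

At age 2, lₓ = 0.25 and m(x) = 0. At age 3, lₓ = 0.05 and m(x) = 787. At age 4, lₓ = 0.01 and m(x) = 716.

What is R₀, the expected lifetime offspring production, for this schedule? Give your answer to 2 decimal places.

R₀ = Σ lₓ m(x):
  age 2: 0.25 × 0 = 0.0000
  age 3: 0.05 × 787 = 39.3500
  age 4: 0.01 × 716 = 7.1600
R₀ = 0.0000 + 39.3500 + 7.1600 = 46.5100

46.51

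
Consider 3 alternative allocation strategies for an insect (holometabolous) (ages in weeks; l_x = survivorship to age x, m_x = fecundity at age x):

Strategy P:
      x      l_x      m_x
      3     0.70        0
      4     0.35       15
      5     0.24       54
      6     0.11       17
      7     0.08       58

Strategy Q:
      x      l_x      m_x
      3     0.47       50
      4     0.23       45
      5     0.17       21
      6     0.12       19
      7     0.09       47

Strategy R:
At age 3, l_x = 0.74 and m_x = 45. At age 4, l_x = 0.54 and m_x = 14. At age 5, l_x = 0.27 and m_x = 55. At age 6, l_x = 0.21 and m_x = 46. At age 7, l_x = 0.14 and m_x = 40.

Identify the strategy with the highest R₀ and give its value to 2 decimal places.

70.97

Strategy P: R₀ = 0.70×0 + 0.35×15 + 0.24×54 + 0.11×17 + 0.08×58 = 24.7200
Strategy Q: R₀ = 0.47×50 + 0.23×45 + 0.17×21 + 0.12×19 + 0.09×47 = 43.9300
Strategy R: R₀ = 0.74×45 + 0.54×14 + 0.27×55 + 0.21×46 + 0.14×40 = 70.9700
Highest R₀: strategy R with 70.9700.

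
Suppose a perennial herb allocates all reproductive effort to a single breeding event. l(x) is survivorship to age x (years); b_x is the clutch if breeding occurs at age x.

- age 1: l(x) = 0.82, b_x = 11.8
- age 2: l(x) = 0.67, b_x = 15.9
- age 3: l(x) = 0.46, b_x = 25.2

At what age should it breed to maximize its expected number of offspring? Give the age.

3

Expected offspring if breeding at age x = l(x) × b_x:
  age 1: 0.82 × 11.8 = 9.676
  age 2: 0.67 × 15.9 = 10.653
  age 3: 0.46 × 25.2 = 11.592
Maximum at age 3 (11.592).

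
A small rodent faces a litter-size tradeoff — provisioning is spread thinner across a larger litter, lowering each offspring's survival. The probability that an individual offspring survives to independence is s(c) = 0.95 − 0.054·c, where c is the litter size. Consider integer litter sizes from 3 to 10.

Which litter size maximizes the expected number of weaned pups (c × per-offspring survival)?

Expected weaned pups = c × s(c):
  c=3: 3 × 0.788 = 2.364
  c=4: 4 × 0.734 = 2.936
  c=5: 5 × 0.680 = 3.400
  c=6: 6 × 0.626 = 3.756
  c=7: 7 × 0.572 = 4.004
  c=8: 8 × 0.518 = 4.144
  c=9: 9 × 0.464 = 4.176
  c=10: 10 × 0.410 = 4.100
Maximum at c = 9 (4.176 weaned pups).

9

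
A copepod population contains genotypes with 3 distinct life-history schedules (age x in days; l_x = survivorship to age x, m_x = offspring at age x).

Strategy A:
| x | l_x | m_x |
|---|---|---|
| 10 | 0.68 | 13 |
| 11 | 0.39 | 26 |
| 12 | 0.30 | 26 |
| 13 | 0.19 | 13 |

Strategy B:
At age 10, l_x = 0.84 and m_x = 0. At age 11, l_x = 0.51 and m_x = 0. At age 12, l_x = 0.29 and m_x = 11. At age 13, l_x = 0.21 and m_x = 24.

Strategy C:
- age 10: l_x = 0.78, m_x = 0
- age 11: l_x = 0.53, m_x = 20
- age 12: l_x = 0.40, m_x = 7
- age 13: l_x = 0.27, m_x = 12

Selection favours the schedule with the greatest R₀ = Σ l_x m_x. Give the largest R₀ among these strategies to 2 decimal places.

29.25

Strategy A: R₀ = 0.68×13 + 0.39×26 + 0.30×26 + 0.19×13 = 29.2500
Strategy B: R₀ = 0.84×0 + 0.51×0 + 0.29×11 + 0.21×24 = 8.2300
Strategy C: R₀ = 0.78×0 + 0.53×20 + 0.40×7 + 0.27×12 = 16.6400
Highest R₀: strategy A with 29.2500.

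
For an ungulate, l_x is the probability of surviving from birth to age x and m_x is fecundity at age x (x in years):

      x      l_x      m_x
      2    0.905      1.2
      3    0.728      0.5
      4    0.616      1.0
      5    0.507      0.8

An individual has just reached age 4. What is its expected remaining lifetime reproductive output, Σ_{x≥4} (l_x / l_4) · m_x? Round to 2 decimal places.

l_4 = 0.616. Conditional survival from age 4 to x is l_x / l_4.
  x=4: (0.616/0.616) × 1.0 = 1.0000
  x=5: (0.507/0.616) × 0.8 = 0.6584
Sum = 1.0000 + 0.6584 = 1.6584

1.66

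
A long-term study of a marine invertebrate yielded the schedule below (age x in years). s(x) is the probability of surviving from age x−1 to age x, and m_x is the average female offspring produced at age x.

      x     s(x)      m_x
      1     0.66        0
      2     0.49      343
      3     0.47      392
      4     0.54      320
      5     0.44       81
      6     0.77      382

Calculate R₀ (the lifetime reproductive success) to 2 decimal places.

Survivorship from birth: l_x = s_1·s_2·…·s_x.
  l_1 = 0.66000
  l_2 = 0.32340
  l_3 = 0.15200
  l_4 = 0.08208
  l_5 = 0.03611
  l_6 = 0.02781
R₀ = Σ l_x m_x:
  age 1: 0.66000 × 0 = 0.0000
  age 2: 0.32340 × 343 = 110.9262
  age 3: 0.15200 × 392 = 59.5840
  age 4: 0.08208 × 320 = 26.2656
  age 5: 0.03611 × 81 = 2.9249
  age 6: 0.02781 × 382 = 10.6234
R₀ = 0.0000 + 110.9262 + 59.5840 + 26.2656 + 2.9249 + 10.6234 = 210.3241

210.32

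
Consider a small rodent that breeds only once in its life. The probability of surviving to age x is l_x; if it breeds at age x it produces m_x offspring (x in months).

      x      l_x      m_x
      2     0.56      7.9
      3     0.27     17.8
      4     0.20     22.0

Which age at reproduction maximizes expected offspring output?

Expected offspring if breeding at age x = l_x × m_x:
  age 2: 0.56 × 7.9 = 4.424
  age 3: 0.27 × 17.8 = 4.806
  age 4: 0.20 × 22.0 = 4.400
Maximum at age 3 (4.806).

3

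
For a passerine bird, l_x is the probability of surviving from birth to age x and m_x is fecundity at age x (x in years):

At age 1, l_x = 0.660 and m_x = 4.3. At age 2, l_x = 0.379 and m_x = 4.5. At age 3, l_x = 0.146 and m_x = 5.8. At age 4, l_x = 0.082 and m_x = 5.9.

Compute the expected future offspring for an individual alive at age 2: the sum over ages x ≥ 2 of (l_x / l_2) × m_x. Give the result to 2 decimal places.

8.01

l_2 = 0.379. Conditional survival from age 2 to x is l_x / l_2.
  x=2: (0.379/0.379) × 4.5 = 4.5000
  x=3: (0.146/0.379) × 5.8 = 2.2343
  x=4: (0.082/0.379) × 5.9 = 1.2765
Sum = 4.5000 + 2.2343 + 1.2765 = 8.0108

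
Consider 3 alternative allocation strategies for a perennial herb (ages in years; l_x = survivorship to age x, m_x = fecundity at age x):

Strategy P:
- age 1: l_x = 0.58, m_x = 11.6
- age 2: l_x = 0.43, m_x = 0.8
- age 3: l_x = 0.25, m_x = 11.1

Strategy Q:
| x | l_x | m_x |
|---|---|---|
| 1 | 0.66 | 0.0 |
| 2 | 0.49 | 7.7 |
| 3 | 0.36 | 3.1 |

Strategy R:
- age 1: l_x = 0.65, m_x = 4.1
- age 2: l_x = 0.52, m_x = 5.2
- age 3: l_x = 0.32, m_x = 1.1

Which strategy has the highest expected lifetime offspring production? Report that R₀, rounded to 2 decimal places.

9.85

Strategy P: R₀ = 0.58×11.6 + 0.43×0.8 + 0.25×11.1 = 9.8470
Strategy Q: R₀ = 0.66×0.0 + 0.49×7.7 + 0.36×3.1 = 4.8890
Strategy R: R₀ = 0.65×4.1 + 0.52×5.2 + 0.32×1.1 = 5.7210
Highest R₀: strategy P with 9.8470.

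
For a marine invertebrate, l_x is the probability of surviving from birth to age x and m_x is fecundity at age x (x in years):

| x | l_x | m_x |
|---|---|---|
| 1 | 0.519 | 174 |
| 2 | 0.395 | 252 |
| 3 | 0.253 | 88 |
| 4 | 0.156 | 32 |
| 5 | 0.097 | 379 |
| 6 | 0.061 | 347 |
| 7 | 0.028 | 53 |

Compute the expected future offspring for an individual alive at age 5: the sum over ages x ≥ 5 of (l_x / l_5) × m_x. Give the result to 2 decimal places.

612.52

l_5 = 0.097. Conditional survival from age 5 to x is l_x / l_5.
  x=5: (0.097/0.097) × 379 = 379.0000
  x=6: (0.061/0.097) × 347 = 218.2165
  x=7: (0.028/0.097) × 53 = 15.2990
Sum = 379.0000 + 218.2165 + 15.2990 = 612.5155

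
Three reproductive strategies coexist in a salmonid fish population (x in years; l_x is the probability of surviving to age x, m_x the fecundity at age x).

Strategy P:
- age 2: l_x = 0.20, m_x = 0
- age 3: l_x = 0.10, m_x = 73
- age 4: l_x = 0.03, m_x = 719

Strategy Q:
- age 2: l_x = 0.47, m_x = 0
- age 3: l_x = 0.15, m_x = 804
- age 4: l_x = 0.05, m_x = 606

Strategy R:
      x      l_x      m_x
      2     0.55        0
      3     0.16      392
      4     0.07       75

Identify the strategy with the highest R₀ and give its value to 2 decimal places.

Strategy P: R₀ = 0.20×0 + 0.10×73 + 0.03×719 = 28.8700
Strategy Q: R₀ = 0.47×0 + 0.15×804 + 0.05×606 = 150.9000
Strategy R: R₀ = 0.55×0 + 0.16×392 + 0.07×75 = 67.9700
Highest R₀: strategy Q with 150.9000.

150.90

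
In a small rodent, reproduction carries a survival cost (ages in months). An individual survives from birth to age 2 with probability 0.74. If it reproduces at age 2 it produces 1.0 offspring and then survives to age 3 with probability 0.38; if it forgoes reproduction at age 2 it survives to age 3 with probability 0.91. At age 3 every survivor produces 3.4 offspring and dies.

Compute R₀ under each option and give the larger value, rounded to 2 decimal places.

2.29

breed at age 2: R₀ = 0.74 × (1.0 + 0.38 × 3.4) = 0.74 × 2.2920 = 1.6961
delay to age 3: R₀ = 0.74 × (0.91 × 3.4) = 0.74 × 3.0940 = 2.2896
Higher: delay to age 3 (2.2896).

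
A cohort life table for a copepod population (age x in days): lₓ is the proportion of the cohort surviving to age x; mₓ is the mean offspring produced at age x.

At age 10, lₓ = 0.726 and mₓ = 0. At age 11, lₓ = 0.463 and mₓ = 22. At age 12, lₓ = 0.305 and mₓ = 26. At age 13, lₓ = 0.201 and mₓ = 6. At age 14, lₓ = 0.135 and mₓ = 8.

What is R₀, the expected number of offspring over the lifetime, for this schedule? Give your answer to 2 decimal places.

20.40

R₀ = Σ lₓ mₓ:
  age 10: 0.726 × 0 = 0.0000
  age 11: 0.463 × 22 = 10.1860
  age 12: 0.305 × 26 = 7.9300
  age 13: 0.201 × 6 = 1.2060
  age 14: 0.135 × 8 = 1.0800
R₀ = 0.0000 + 10.1860 + 7.9300 + 1.2060 + 1.0800 = 20.4020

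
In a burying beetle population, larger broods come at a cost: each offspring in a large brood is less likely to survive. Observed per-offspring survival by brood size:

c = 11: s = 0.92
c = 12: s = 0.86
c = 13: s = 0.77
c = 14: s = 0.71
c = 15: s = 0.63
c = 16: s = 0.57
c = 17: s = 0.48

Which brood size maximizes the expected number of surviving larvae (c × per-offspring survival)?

Expected surviving larvae = c × s(c):
  c=11: 11 × 0.92 = 10.120
  c=12: 12 × 0.86 = 10.320
  c=13: 13 × 0.77 = 10.010
  c=14: 14 × 0.71 = 9.940
  c=15: 15 × 0.63 = 9.450
  c=16: 16 × 0.57 = 9.120
  c=17: 17 × 0.48 = 8.160
Maximum at c = 12 (10.320 surviving larvae).

12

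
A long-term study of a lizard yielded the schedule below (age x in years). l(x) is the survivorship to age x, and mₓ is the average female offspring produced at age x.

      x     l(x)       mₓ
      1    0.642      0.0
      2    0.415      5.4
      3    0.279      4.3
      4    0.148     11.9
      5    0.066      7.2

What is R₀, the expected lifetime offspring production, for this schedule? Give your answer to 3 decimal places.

R₀ = Σ l(x) mₓ:
  age 1: 0.642 × 0.0 = 0.0000
  age 2: 0.415 × 5.4 = 2.2410
  age 3: 0.279 × 4.3 = 1.1997
  age 4: 0.148 × 11.9 = 1.7612
  age 5: 0.066 × 7.2 = 0.4752
R₀ = 0.0000 + 2.2410 + 1.1997 + 1.7612 + 0.4752 = 5.6771

5.677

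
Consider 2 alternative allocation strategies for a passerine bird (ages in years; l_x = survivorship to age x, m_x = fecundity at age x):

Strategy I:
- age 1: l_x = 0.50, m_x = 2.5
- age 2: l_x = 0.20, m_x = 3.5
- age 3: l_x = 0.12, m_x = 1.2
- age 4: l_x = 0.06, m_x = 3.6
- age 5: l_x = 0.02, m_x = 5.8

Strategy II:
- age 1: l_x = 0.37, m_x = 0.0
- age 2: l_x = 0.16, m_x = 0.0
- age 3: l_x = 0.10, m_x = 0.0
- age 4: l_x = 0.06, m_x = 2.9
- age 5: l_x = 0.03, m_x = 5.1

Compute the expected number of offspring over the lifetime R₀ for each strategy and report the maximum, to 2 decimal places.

2.43

Strategy I: R₀ = 0.50×2.5 + 0.20×3.5 + 0.12×1.2 + 0.06×3.6 + 0.02×5.8 = 2.4260
Strategy II: R₀ = 0.37×0.0 + 0.16×0.0 + 0.10×0.0 + 0.06×2.9 + 0.03×5.1 = 0.3270
Highest R₀: strategy I with 2.4260.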